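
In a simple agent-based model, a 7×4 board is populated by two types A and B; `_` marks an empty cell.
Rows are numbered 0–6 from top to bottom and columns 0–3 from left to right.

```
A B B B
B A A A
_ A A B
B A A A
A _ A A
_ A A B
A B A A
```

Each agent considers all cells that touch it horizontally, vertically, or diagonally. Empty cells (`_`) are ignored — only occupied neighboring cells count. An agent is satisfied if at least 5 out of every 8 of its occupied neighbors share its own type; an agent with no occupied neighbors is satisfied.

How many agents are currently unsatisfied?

14

(0,0)A 1/3 unhappy
(0,1)B 2/5 unhappy
(0,2)B 2/5 unhappy
(0,3)B 1/3 unhappy
(1,0)B 1/4 unhappy
(1,1)A 4/7 unhappy
(1,2)A 4/8 unhappy
(1,3)A 2/5 unhappy
(2,1)A 5/7 ok
(2,2)A 7/8 ok
(2,3)B 0/5 unhappy
(3,0)B 0/3 unhappy
(3,1)A 5/6 ok
(3,2)A 6/7 ok
(3,3)A 4/5 ok
(4,0)A 2/3 ok
(4,2)A 6/7 ok
(4,3)A 4/5 ok
(5,1)A 5/6 ok
(5,2)A 5/7 ok
(5,3)B 0/5 unhappy
(6,0)A 1/2 unhappy
(6,1)B 0/4 unhappy
(6,2)A 3/5 unhappy
(6,3)A 2/3 ok
Unsatisfied: (0,0), (0,1), (0,2), (0,3), (1,0), (1,1), (1,2), (1,3), (2,3), (3,0), (5,3), (6,0), (6,1), (6,2) — 14 in total.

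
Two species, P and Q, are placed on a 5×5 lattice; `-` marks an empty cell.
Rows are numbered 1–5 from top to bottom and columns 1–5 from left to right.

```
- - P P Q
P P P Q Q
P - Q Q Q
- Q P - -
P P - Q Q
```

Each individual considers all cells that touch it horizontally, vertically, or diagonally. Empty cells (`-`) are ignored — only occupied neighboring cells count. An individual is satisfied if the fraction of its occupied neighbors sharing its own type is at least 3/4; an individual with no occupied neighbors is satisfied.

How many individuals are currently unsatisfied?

Row 1: (1,3)P 3/4 ✓ · (1,4)P 2/5 ✗ · (1,5)Q 2/3 ✗
Row 2: (2,1)P 2/2 ✓ · (2,2)P 4/5 ✓ · (2,3)P 3/6 ✗ · (2,4)Q 5/8 ✗ · (2,5)Q 4/5 ✓
Row 3: (3,1)P 2/3 ✗ · (3,3)Q 3/6 ✗ · (3,4)Q 4/6 ✗ · (3,5)Q 3/3 ✓
Row 4: (4,2)Q 1/5 ✗ · (4,3)P 1/5 ✗
Row 5: (5,1)P 1/2 ✗ · (5,2)P 2/3 ✗ · (5,4)Q 1/2 ✗ · (5,5)Q 1/1 ✓
Unsatisfied: (1,4), (1,5), (2,3), (2,4), (3,1), (3,3), (3,4), (4,2), (4,3), (5,1), (5,2), (5,4) — 12 in total.

12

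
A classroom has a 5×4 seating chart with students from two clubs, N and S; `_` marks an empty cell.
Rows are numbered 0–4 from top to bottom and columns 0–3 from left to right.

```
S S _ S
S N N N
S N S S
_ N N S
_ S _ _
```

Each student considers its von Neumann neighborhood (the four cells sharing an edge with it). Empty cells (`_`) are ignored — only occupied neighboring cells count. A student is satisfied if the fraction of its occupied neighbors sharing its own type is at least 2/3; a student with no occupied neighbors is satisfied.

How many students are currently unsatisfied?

Row 0: (0,0)S 2/2 satisfied · (0,1)S 1/2 not · (0,3)S 0/1 not
Row 1: (1,0)S 2/3 satisfied · (1,1)N 2/4 not · (1,2)N 2/3 satisfied · (1,3)N 1/3 not
Row 2: (2,0)S 1/2 not · (2,1)N 2/4 not · (2,2)S 1/4 not · (2,3)S 2/3 satisfied
Row 3: (3,1)N 2/3 satisfied · (3,2)N 1/3 not · (3,3)S 1/2 not
Row 4: (4,1)S 0/1 not
Unsatisfied: (0,1), (0,3), (1,1), (1,3), (2,0), (2,1), (2,2), (3,2), (3,3), (4,1) — 10 in total.

10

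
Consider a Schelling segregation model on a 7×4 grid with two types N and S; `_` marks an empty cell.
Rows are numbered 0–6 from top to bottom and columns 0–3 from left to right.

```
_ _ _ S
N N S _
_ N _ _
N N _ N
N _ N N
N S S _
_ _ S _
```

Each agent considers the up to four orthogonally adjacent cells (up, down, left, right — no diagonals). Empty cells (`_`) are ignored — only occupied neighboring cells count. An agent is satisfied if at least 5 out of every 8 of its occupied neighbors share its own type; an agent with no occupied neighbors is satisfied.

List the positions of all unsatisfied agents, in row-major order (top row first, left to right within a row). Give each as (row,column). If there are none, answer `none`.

(1,2), (4,2), (5,0), (5,1)

(0,3)S 0/0 ✓
(1,0)N 1/1 ✓
(1,1)N 2/3 ✓
(1,2)S 0/1 ✗
(2,1)N 2/2 ✓
(3,0)N 2/2 ✓
(3,1)N 2/2 ✓
(3,3)N 1/1 ✓
(4,0)N 2/2 ✓
(4,2)N 1/2 ✗
(4,3)N 2/2 ✓
(5,0)N 1/2 ✗
(5,1)S 1/2 ✗
(5,2)S 2/3 ✓
(6,2)S 1/1 ✓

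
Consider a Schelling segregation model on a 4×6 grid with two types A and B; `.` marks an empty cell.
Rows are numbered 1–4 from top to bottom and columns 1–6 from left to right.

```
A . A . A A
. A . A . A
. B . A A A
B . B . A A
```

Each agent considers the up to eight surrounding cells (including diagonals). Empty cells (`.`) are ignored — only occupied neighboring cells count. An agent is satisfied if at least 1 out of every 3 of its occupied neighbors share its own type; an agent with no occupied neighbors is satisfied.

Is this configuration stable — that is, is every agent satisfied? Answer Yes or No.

(1,1)A 1/1 satisfied
(1,3)A 2/2 satisfied
(1,5)A 3/3 satisfied
(1,6)A 2/2 satisfied
(2,2)A 2/3 satisfied
(2,4)A 4/4 satisfied
(2,6)A 4/4 satisfied
(3,2)B 2/3 satisfied
(3,4)A 3/4 satisfied
(3,5)A 6/6 satisfied
(3,6)A 4/4 satisfied
(4,1)B 1/1 satisfied
(4,3)B 1/2 satisfied
(4,5)A 4/4 satisfied
(4,6)A 3/3 satisfied
All meet the threshold, so the configuration is stable.

Yes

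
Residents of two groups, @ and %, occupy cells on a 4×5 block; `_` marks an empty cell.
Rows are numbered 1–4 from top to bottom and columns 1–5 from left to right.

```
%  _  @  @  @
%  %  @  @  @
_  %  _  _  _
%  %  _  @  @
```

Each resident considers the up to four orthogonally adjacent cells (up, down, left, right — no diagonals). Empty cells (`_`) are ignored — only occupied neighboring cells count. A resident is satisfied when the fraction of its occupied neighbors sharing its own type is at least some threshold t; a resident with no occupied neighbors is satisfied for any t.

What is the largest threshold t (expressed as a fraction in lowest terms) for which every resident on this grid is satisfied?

(1,1)% 1/1
(1,3)@ 2/2
(1,4)@ 3/3
(1,5)@ 2/2
(2,1)% 2/2
(2,2)% 2/3
(2,3)@ 2/3
(2,4)@ 3/3
(2,5)@ 2/2
(3,2)% 2/2
(4,1)% 1/1
(4,2)% 2/2
(4,4)@ 1/1
(4,5)@ 1/1
The smallest same-type fraction is 2/3 at (2,2), which reduces to 2/3. Any threshold above that leaves this resident unsatisfied.

2/3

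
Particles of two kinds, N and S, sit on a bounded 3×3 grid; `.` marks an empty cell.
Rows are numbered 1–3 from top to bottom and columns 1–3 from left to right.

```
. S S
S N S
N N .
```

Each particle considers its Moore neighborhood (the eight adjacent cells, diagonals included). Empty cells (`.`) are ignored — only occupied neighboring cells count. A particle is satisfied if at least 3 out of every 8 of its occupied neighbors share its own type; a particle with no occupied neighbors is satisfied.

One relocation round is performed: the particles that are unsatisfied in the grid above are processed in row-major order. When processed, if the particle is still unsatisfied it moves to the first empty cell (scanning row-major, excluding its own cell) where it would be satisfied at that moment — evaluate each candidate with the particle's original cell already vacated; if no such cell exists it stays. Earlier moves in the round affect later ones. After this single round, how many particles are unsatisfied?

0

Initially unsatisfied (in order): (2,1), (2,2).
  (2,1) → (1,1).
  (2,2) → (2,1).
Resulting grid:
S S S
N . S
N N .
All satisfied now.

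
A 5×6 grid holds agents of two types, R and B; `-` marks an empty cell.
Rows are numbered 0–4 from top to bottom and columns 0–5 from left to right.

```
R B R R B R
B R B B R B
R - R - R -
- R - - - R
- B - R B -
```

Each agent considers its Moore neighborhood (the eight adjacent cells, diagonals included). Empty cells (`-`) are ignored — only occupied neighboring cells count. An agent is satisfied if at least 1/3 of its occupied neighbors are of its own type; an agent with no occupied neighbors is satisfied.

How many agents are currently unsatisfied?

Row 0: (0,0)R 1/3 ✓ · (0,1)B 2/5 ✓ · (0,2)R 2/5 ✓ · (0,3)R 2/5 ✓ · (0,4)B 2/5 ✓ · (0,5)R 1/3 ✓
Row 1: (1,0)B 1/4 ✗ · (1,1)R 4/7 ✓ · (1,2)B 2/6 ✓ · (1,3)B 2/7 ✗ · (1,4)R 3/6 ✓ · (1,5)B 1/4 ✗
Row 2: (2,0)R 2/3 ✓ · (2,2)R 2/4 ✓ · (2,4)R 2/4 ✓
Row 3: (3,1)R 2/3 ✓ · (3,5)R 1/2 ✓
Row 4: (4,1)B 0/1 ✗ · (4,3)R 0/1 ✗ · (4,4)B 0/2 ✗
Unsatisfied: (1,0), (1,3), (1,5), (4,1), (4,3), (4,4) — 6 in total.

6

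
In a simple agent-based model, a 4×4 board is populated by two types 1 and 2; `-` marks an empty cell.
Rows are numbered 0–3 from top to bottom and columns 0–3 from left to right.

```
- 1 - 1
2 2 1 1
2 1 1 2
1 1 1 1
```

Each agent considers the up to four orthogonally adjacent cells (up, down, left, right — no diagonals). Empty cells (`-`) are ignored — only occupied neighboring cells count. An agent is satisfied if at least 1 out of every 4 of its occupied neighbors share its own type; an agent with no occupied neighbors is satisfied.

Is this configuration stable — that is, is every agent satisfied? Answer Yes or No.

No

(0,1)1 0/1 unhappy
(0,3)1 1/1 ok
(1,0)2 2/2 ok
(1,1)2 1/4 ok
(1,2)1 2/3 ok
(1,3)1 2/3 ok
(2,0)2 1/3 ok
(2,1)1 2/4 ok
(2,2)1 3/4 ok
(2,3)2 0/3 unhappy
(3,0)1 1/2 ok
(3,1)1 3/3 ok
(3,2)1 3/3 ok
(3,3)1 1/2 ok
For instance (0,1) has only 0/1 same-type neighbors, below 1/4.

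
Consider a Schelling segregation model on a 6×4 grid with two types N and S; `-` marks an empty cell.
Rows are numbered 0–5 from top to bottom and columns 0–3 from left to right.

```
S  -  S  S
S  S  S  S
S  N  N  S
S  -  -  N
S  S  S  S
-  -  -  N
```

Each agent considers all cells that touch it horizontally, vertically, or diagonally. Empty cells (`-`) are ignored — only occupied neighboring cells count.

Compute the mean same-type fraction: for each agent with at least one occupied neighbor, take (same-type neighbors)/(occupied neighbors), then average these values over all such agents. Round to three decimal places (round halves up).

0.642

(0,0)S 2/2
(0,2)S 4/4
(0,3)S 3/3
(1,0)S 3/4
(1,1)S 5/7
(1,2)S 5/7
(1,3)S 4/5
(2,0)S 3/4
(2,1)N 1/6
(2,2)N 2/6
(2,3)S 2/4
(3,0)S 3/4
(3,3)N 1/4
(4,0)S 2/2
(4,1)S 3/3
(4,2)S 2/4
(4,3)S 1/3
(5,3)N 0/2
Sum over 18 agents: 2/2 + 4/4 + 3/3 + 3/4 + 5/7 + 5/7 + 4/5 + 3/4 + 1/6 + 2/6 + 2/4 + 3/4 + 1/4 + 2/2 + 3/3 + 2/4 + 1/3 + 0/2 = 1214/105; mean = 1214/105 ÷ 18 = 607/945 = 0.642328… → 0.642.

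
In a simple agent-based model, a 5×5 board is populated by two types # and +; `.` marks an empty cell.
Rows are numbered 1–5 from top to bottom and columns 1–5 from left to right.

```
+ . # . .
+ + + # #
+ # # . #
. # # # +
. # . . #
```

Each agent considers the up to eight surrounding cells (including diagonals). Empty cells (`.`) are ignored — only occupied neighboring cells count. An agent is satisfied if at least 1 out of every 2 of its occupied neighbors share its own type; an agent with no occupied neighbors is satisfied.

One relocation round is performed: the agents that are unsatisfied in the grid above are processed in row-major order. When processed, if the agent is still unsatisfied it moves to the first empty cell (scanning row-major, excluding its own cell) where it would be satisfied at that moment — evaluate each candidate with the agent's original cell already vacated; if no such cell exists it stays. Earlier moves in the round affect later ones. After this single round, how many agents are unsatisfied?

0

Initially unsatisfied (in order): (1,3), (2,3), (3,2), (4,5).
  (1,3) → (1,4).
  (2,3) → (1,2).
  (3,2): now satisfied by earlier moves; stays.
  (4,5) → (1,3).
Resulting grid:
+ + + # .
+ + . # #
+ # # . #
. # # # .
. # . . #
All satisfied now.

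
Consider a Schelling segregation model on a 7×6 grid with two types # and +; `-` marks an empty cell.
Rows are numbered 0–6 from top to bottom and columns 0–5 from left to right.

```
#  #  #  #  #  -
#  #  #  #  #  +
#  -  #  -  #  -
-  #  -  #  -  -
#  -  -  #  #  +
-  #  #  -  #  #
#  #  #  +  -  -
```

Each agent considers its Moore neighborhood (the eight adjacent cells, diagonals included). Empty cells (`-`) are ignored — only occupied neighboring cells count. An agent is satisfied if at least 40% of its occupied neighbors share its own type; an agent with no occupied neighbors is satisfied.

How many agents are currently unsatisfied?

(0,0)# 3/3 ✓
(0,1)# 5/5 ✓
(0,2)# 5/5 ✓
(0,3)# 5/5 ✓
(0,4)# 3/4 ✓
(1,0)# 4/4 ✓
(1,1)# 7/7 ✓
(1,2)# 6/6 ✓
(1,3)# 7/7 ✓
(1,4)# 4/5 ✓
(1,5)+ 0/3 ✗
(2,0)# 3/3 ✓
(2,2)# 5/5 ✓
(2,4)# 3/4 ✓
(3,1)# 3/3 ✓
(3,3)# 4/4 ✓
(4,0)# 2/2 ✓
(4,3)# 4/4 ✓
(4,4)# 4/5 ✓
(4,5)+ 0/3 ✗
(5,1)# 5/5 ✓
(5,2)# 4/5 ✓
(5,4)# 3/5 ✓
(5,5)# 2/3 ✓
(6,0)# 2/2 ✓
(6,1)# 4/4 ✓
(6,2)# 3/4 ✓
(6,3)+ 0/3 ✗
Unsatisfied: (1,5), (4,5), (6,3) — 3 in total.

3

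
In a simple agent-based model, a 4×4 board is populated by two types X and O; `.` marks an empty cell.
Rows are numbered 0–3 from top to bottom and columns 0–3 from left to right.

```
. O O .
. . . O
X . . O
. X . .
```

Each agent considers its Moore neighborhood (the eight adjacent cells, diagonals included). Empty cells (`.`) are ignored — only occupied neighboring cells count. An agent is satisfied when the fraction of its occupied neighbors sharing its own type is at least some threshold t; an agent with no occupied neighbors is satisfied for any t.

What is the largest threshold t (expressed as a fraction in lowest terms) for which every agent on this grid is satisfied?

1/1

Row 0: (0,1)O 1/1 · (0,2)O 2/2
Row 1: (1,3)O 2/2
Row 2: (2,0)X 1/1 · (2,3)O 1/1
Row 3: (3,1)X 1/1
The smallest same-type fraction is 1/1 at (0,1), which reduces to 1/1. Any threshold above that leaves this agent unsatisfied.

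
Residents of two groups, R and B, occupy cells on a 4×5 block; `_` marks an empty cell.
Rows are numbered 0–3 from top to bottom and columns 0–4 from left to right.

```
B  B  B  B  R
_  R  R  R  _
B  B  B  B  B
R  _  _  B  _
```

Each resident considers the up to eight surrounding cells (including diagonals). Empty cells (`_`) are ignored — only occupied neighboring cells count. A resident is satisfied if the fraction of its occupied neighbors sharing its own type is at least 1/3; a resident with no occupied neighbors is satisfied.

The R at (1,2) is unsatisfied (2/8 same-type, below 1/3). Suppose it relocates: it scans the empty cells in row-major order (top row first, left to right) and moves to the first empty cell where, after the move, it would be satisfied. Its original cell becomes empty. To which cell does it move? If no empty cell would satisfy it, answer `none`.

(1,4)

Vacating (1,2). Empty cells in order:
  (1,0): 1/5 same-type → still unsatisfied.
  (1,4): 2/5 same-type → satisfied — stop here.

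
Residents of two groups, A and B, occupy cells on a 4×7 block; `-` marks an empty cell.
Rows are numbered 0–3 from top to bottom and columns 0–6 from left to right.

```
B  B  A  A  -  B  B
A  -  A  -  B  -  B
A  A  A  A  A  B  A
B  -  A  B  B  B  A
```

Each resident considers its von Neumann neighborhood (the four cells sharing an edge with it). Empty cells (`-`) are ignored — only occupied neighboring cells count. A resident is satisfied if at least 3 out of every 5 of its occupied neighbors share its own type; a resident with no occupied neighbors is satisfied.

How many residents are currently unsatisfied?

12

(0,0)B 1/2 ✗
(0,1)B 1/2 ✗
(0,2)A 2/3 ✓
(0,3)A 1/1 ✓
(0,5)B 1/1 ✓
(0,6)B 2/2 ✓
(1,0)A 1/2 ✗
(1,2)A 2/2 ✓
(1,4)B 0/1 ✗
(1,6)B 1/2 ✗
(2,0)A 2/3 ✓
(2,1)A 2/2 ✓
(2,2)A 4/4 ✓
(2,3)A 2/3 ✓
(2,4)A 1/4 ✗
(2,5)B 1/3 ✗
(2,6)A 1/3 ✗
(3,0)B 0/1 ✗
(3,2)A 1/2 ✗
(3,3)B 1/3 ✗
(3,4)B 2/3 ✓
(3,5)B 2/3 ✓
(3,6)A 1/2 ✗
Unsatisfied: (0,0), (0,1), (1,0), (1,4), (1,6), (2,4), (2,5), (2,6), (3,0), (3,2), (3,3), (3,6) — 12 in total.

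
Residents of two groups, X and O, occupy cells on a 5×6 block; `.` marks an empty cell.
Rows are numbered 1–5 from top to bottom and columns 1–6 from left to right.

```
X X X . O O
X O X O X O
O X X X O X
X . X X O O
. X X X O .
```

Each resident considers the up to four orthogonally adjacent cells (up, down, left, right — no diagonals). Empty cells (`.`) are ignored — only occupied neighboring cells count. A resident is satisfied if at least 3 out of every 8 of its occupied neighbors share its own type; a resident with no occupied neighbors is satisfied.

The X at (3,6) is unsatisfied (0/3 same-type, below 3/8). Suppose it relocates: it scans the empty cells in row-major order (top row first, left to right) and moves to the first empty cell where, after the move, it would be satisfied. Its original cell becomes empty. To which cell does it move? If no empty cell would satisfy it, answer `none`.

(4,2)

Vacating (3,6). Empty cells in order:
  (1,4): 1/3 same-type → still unsatisfied.
  (4,2): 4/4 same-type → satisfied — stop here.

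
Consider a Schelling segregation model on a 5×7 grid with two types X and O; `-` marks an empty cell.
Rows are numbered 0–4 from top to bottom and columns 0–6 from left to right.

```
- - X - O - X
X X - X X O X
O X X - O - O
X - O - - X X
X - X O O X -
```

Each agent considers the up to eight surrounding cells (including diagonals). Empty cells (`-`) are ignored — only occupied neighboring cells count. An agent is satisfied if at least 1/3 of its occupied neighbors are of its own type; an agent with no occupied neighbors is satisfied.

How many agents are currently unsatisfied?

Row 0: (0,2)X 2/2 satisfied · (0,4)O 1/3 satisfied · (0,6)X 1/2 satisfied
Row 1: (1,0)X 2/3 satisfied · (1,1)X 4/5 satisfied · (1,3)X 3/5 satisfied · (1,4)X 1/4 not · (1,5)O 3/6 satisfied · (1,6)X 1/3 satisfied
Row 2: (2,0)O 0/4 not · (2,1)X 4/6 satisfied · (2,2)X 3/4 satisfied · (2,4)O 1/4 not · (2,6)O 1/4 not
Row 3: (3,0)X 2/3 satisfied · (3,2)O 1/4 not · (3,5)X 2/5 satisfied · (3,6)X 2/3 satisfied
Row 4: (4,0)X 1/1 satisfied · (4,2)X 0/2 not · (4,3)O 2/3 satisfied · (4,4)O 1/3 satisfied · (4,5)X 2/3 satisfied
Unsatisfied: (1,4), (2,0), (2,4), (2,6), (3,2), (4,2) — 6 in total.

6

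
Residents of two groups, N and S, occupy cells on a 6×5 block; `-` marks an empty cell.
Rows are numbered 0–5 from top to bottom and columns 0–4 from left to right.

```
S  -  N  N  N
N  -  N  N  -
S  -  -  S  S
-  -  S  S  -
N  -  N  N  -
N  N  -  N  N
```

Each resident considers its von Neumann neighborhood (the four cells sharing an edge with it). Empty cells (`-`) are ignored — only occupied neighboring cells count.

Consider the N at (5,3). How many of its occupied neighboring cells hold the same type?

Occupied neighbors of (5,3): (4,3)=N, (5,4)=N.
Same type (N): 2 of 2.

2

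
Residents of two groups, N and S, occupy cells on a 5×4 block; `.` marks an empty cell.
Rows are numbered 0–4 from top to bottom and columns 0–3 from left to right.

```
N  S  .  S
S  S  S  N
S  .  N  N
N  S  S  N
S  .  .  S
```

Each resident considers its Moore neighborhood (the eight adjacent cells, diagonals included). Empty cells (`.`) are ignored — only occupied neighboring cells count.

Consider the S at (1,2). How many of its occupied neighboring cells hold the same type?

3

Occupied neighbors of (1,2): (0,1)=S, (0,3)=S, (1,1)=S, (1,3)=N, (2,2)=N, (2,3)=N.
Same type (S): 3 of 6.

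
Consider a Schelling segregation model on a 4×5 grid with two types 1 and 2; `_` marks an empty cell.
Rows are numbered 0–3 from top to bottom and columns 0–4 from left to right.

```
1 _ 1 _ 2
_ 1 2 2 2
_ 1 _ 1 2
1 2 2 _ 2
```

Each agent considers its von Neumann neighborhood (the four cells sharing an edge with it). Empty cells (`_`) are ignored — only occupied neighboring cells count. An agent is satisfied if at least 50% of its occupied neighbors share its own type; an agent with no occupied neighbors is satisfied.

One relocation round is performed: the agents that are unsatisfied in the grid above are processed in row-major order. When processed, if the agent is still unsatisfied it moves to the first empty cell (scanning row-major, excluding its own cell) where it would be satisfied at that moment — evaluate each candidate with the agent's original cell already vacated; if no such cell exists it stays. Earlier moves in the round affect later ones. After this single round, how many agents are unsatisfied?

1

Initially unsatisfied (in order): (0,2), (1,2), (2,3), (3,0), (3,1).
  (0,2) → (0,1).
  (1,2): now satisfied by earlier moves; stays.
  (2,3) → (0,2).
  (3,0) → (1,0).
  (3,1): now satisfied by earlier moves; stays.
Resulting grid:
1 1 1 _ 2
1 1 2 2 2
_ 1 _ _ 2
_ 2 2 _ 2
Unsatisfied now: (1,2).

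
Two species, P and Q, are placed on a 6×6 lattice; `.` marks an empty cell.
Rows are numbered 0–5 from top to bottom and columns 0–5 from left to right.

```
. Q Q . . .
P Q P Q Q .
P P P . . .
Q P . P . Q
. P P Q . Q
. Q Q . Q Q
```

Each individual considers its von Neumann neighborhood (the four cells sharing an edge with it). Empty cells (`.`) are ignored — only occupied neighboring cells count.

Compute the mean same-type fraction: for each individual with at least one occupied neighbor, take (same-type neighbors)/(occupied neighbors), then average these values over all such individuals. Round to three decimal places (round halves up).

0.595

(0,1)Q 2/2
(0,2)Q 1/2
(1,0)P 1/2
(1,1)Q 1/4
(1,2)P 1/4
(1,3)Q 1/2
(1,4)Q 1/1
(2,0)P 2/3
(2,1)P 3/4
(2,2)P 2/2
(3,0)Q 0/2
(3,1)P 2/3
(3,3)P 0/1
(3,5)Q 1/1
(4,1)P 2/3
(4,2)P 1/3
(4,3)Q 0/2
(4,5)Q 2/2
(5,1)Q 1/2
(5,2)Q 1/2
(5,4)Q 1/1
(5,5)Q 2/2
Sum over 22 individuals: 2/2 + 1/2 + 1/2 + 1/4 + 1/4 + 1/2 + 1/1 + 2/3 + 3/4 + 2/2 + 0/2 + 2/3 + 0/1 + 1/1 + 2/3 + 1/3 + 0/2 + 2/2 + 1/2 + 1/2 + 1/1 + 2/2 = 157/12; mean = 157/12 ÷ 22 = 157/264 = 0.594696… → 0.595.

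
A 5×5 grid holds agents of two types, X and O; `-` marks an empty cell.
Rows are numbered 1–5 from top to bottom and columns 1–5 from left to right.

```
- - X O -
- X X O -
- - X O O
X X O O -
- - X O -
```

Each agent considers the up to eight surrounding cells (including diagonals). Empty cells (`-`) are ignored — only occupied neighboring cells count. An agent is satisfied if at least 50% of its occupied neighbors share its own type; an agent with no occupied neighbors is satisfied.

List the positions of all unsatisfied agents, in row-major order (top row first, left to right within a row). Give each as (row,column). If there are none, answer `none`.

(1,4), (3,3), (5,3)

Row 1: (1,3)X 2/4 ✓ · (1,4)O 1/3 ✗
Row 2: (2,2)X 3/3 ✓ · (2,3)X 3/6 ✓ · (2,4)O 3/6 ✓
Row 3: (3,3)X 3/7 ✗ · (3,4)O 4/6 ✓ · (3,5)O 3/3 ✓
Row 4: (4,1)X 1/1 ✓ · (4,2)X 3/4 ✓ · (4,3)O 3/6 ✓ · (4,4)O 4/6 ✓
Row 5: (5,3)X 1/4 ✗ · (5,4)O 2/3 ✓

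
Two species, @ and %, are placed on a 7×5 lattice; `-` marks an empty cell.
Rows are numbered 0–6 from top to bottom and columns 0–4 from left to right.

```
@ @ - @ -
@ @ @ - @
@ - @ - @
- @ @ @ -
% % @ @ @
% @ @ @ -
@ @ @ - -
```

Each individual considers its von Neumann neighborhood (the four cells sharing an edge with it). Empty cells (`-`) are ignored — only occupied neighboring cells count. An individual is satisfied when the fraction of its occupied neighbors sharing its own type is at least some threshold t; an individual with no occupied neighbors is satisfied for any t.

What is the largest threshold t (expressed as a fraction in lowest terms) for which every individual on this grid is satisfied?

(0,0)@ 2/2
(0,1)@ 2/2
(0,3)@ — no occupied neighbors
(1,0)@ 3/3
(1,1)@ 3/3
(1,2)@ 2/2
(1,4)@ 1/1
(2,0)@ 1/1
(2,2)@ 2/2
(2,4)@ 1/1
(3,1)@ 1/2
(3,2)@ 4/4
(3,3)@ 2/2
(4,0)% 2/2
(4,1)% 1/4
(4,2)@ 3/4
(4,3)@ 4/4
(4,4)@ 1/1
(5,0)% 1/3
(5,1)@ 2/4
(5,2)@ 4/4
(5,3)@ 2/2
(6,0)@ 1/2
(6,1)@ 3/3
(6,2)@ 2/2
The smallest same-type fraction is 1/4 at (4,1), which reduces to 1/4. Any threshold above that leaves this individual unsatisfied.

1/4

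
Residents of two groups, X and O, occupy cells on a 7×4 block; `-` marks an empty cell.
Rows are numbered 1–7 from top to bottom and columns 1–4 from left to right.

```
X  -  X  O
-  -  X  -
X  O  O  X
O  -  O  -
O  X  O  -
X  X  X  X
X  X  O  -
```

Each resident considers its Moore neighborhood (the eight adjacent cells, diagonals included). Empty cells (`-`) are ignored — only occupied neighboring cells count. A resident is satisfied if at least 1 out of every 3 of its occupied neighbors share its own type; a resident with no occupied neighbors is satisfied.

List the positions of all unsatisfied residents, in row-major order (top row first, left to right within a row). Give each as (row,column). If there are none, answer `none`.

(1,4), (3,1), (5,1), (5,3), (7,3)

(1,1)X 0/0 satisfied
(1,3)X 1/2 satisfied
(1,4)O 0/2 not
(2,3)X 2/5 satisfied
(3,1)X 0/2 not
(3,2)O 3/5 satisfied
(3,3)O 2/4 satisfied
(3,4)X 1/3 satisfied
(4,1)O 2/4 satisfied
(4,3)O 3/5 satisfied
(5,1)O 1/4 not
(5,2)X 3/7 satisfied
(5,3)O 1/5 not
(6,1)X 4/5 satisfied
(6,2)X 5/8 satisfied
(6,3)X 4/6 satisfied
(6,4)X 1/3 satisfied
(7,1)X 3/3 satisfied
(7,2)X 4/5 satisfied
(7,3)O 0/4 not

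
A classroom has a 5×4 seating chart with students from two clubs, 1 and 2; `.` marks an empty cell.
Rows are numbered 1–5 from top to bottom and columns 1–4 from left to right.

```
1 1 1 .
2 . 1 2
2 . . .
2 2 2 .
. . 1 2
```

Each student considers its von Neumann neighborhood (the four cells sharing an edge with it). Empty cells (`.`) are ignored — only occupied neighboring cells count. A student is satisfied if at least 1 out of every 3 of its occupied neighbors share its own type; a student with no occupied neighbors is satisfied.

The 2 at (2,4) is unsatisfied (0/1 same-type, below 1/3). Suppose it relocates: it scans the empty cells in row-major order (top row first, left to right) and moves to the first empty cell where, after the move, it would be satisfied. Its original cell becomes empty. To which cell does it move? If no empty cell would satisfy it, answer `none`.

Vacating (2,4). Empty cells in order:
  (1,4): 0/1 same-type → still unsatisfied.
  (2,2): 1/3 same-type → satisfied — stop here.

(2,2)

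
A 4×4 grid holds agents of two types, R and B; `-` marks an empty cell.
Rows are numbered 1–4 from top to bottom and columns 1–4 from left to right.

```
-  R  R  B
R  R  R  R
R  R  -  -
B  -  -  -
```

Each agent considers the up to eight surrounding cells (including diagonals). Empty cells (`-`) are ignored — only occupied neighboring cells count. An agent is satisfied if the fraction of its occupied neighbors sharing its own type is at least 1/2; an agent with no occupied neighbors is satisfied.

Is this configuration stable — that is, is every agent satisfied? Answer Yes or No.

No

Row 1: (1,2)R 4/4 ✓ · (1,3)R 4/5 ✓ · (1,4)B 0/3 ✗
Row 2: (2,1)R 4/4 ✓ · (2,2)R 6/6 ✓ · (2,3)R 5/6 ✓ · (2,4)R 2/3 ✓
Row 3: (3,1)R 3/4 ✓ · (3,2)R 4/5 ✓
Row 4: (4,1)B 0/2 ✗
For instance (1,4) has only 0/3 same-type neighbors, below 1/2.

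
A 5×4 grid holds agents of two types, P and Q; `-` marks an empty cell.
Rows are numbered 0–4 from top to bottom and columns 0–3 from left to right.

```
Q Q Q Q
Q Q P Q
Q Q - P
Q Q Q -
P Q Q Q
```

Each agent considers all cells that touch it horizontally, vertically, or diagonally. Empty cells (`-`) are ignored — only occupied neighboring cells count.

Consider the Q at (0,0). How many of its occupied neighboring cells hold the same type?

3

Occupied neighbors of (0,0): (0,1)=Q, (1,0)=Q, (1,1)=Q.
Same type (Q): 3 of 3.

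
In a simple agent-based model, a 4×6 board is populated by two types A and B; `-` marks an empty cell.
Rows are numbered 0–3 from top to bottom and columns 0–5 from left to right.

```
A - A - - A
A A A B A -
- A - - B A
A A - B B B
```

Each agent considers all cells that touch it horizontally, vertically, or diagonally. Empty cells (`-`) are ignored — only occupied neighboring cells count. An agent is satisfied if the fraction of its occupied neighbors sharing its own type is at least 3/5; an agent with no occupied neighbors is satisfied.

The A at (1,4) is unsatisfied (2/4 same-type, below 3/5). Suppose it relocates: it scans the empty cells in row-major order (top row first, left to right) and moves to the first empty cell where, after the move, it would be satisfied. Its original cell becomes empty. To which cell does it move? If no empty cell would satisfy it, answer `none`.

(0,1)

Vacating (1,4). Empty cells in order:
  (0,1): 5/5 same-type → satisfied — stop here.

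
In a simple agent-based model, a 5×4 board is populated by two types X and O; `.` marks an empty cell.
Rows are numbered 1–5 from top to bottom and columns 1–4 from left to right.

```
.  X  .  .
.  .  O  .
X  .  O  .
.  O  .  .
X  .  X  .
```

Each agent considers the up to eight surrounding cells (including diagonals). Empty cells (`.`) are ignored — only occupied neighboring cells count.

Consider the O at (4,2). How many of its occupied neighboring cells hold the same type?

Occupied neighbors of (4,2): (3,1)=X, (3,3)=O, (5,1)=X, (5,3)=X.
Same type (O): 1 of 4.

1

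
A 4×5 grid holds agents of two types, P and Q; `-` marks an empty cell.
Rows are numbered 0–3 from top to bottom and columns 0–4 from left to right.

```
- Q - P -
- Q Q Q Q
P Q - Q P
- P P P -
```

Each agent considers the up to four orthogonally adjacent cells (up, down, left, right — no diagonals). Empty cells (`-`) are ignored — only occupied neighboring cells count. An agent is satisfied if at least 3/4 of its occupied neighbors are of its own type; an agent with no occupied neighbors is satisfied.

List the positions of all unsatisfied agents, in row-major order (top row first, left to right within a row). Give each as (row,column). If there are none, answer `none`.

(0,1)Q 1/1 satisfied
(0,3)P 0/1 not
(1,1)Q 3/3 satisfied
(1,2)Q 2/2 satisfied
(1,3)Q 3/4 satisfied
(1,4)Q 1/2 not
(2,0)P 0/1 not
(2,1)Q 1/3 not
(2,3)Q 1/3 not
(2,4)P 0/2 not
(3,1)P 1/2 not
(3,2)P 2/2 satisfied
(3,3)P 1/2 not

(0,3), (1,4), (2,0), (2,1), (2,3), (2,4), (3,1), (3,3)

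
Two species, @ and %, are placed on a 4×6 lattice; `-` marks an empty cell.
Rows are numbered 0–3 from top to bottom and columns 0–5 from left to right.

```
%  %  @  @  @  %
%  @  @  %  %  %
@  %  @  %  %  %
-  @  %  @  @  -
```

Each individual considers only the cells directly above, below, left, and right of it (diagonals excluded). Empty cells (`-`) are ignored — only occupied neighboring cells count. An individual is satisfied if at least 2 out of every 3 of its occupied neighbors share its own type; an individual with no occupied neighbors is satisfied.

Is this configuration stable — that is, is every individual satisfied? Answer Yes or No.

(0,0)% 2/2 ok
(0,1)% 1/3 unhappy
(0,2)@ 2/3 ok
(0,3)@ 2/3 ok
(0,4)@ 1/3 unhappy
(0,5)% 1/2 unhappy
(1,0)% 1/3 unhappy
(1,1)@ 1/4 unhappy
(1,2)@ 3/4 ok
(1,3)% 2/4 unhappy
(1,4)% 3/4 ok
(1,5)% 3/3 ok
(2,0)@ 0/2 unhappy
(2,1)% 0/4 unhappy
(2,2)@ 1/4 unhappy
(2,3)% 2/4 unhappy
(2,4)% 3/4 ok
(2,5)% 2/2 ok
(3,1)@ 0/2 unhappy
(3,2)% 0/3 unhappy
(3,3)@ 1/3 unhappy
(3,4)@ 1/2 unhappy
For instance (0,1) has only 1/3 same-type neighbors, below 2/3.

No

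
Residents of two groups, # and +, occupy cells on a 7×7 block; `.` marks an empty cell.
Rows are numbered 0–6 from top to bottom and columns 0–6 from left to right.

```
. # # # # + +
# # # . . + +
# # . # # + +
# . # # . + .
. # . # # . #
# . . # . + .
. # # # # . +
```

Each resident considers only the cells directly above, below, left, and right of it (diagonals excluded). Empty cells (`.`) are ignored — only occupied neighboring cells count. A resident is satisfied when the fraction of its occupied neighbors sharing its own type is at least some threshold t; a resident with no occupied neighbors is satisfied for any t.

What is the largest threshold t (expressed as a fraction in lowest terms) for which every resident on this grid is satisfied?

1/2

Row 0: (0,1)# 2/2 · (0,2)# 3/3 · (0,3)# 2/2 · (0,4)# 1/2 · (0,5)+ 2/3 · (0,6)+ 2/2
Row 1: (1,0)# 2/2 · (1,1)# 4/4 · (1,2)# 2/2 · (1,5)+ 3/3 · (1,6)+ 3/3
Row 2: (2,0)# 3/3 · (2,1)# 2/2 · (2,3)# 2/2 · (2,4)# 1/2 · (2,5)+ 3/4 · (2,6)+ 2/2
Row 3: (3,0)# 1/1 · (3,2)# 1/1 · (3,3)# 3/3 · (3,5)+ 1/1
Row 4: (4,1)# — no occupied neighbors · (4,3)# 3/3 · (4,4)# 1/1 · (4,6)# — no occupied neighbors
Row 5: (5,0)# — no occupied neighbors · (5,3)# 2/2 · (5,5)+ — no occupied neighbors
Row 6: (6,1)# 1/1 · (6,2)# 2/2 · (6,3)# 3/3 · (6,4)# 1/1 · (6,6)+ — no occupied neighbors
The smallest same-type fraction is 1/2 at (0,4), which reduces to 1/2. Any threshold above that leaves this resident unsatisfied.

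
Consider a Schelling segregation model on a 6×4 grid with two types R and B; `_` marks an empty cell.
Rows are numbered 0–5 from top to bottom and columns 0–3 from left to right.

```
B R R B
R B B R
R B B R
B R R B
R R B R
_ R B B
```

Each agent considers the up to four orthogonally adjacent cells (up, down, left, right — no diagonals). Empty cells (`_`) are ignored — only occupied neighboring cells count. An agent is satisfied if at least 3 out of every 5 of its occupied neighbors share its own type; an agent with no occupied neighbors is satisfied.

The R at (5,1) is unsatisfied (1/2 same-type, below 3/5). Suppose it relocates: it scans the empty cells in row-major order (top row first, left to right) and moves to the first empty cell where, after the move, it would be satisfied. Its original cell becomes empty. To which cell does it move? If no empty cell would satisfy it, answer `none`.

Vacating (5,1). Empty cells in order:
  (5,0): 1/1 same-type → satisfied — stop here.

(5,0)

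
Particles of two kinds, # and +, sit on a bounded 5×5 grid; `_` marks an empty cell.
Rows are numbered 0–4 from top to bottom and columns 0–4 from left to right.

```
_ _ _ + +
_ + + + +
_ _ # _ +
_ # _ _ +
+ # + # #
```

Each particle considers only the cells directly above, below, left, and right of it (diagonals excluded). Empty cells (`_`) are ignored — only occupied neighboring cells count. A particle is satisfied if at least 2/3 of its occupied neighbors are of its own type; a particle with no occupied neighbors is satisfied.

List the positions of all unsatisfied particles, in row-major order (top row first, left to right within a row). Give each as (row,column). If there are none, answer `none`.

(2,2), (3,4), (4,0), (4,1), (4,2), (4,3), (4,4)

(0,3)+ 2/2 satisfied
(0,4)+ 2/2 satisfied
(1,1)+ 1/1 satisfied
(1,2)+ 2/3 satisfied
(1,3)+ 3/3 satisfied
(1,4)+ 3/3 satisfied
(2,2)# 0/1 not
(2,4)+ 2/2 satisfied
(3,1)# 1/1 satisfied
(3,4)+ 1/2 not
(4,0)+ 0/1 not
(4,1)# 1/3 not
(4,2)+ 0/2 not
(4,3)# 1/2 not
(4,4)# 1/2 not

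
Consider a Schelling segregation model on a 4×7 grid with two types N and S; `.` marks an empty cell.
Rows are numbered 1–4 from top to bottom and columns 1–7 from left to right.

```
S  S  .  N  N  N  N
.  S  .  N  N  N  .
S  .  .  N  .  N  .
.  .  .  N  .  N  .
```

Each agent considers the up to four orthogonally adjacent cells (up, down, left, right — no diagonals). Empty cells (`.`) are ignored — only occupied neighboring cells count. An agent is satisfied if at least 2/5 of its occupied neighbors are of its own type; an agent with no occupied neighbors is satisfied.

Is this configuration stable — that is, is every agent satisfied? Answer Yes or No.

Row 1: (1,1)S 1/1 ✓ · (1,2)S 2/2 ✓ · (1,4)N 2/2 ✓ · (1,5)N 3/3 ✓ · (1,6)N 3/3 ✓ · (1,7)N 1/1 ✓
Row 2: (2,2)S 1/1 ✓ · (2,4)N 3/3 ✓ · (2,5)N 3/3 ✓ · (2,6)N 3/3 ✓
Row 3: (3,1)S 0/0 ✓ · (3,4)N 2/2 ✓ · (3,6)N 2/2 ✓
Row 4: (4,4)N 1/1 ✓ · (4,6)N 1/1 ✓
All meet the threshold, so the configuration is stable.

Yes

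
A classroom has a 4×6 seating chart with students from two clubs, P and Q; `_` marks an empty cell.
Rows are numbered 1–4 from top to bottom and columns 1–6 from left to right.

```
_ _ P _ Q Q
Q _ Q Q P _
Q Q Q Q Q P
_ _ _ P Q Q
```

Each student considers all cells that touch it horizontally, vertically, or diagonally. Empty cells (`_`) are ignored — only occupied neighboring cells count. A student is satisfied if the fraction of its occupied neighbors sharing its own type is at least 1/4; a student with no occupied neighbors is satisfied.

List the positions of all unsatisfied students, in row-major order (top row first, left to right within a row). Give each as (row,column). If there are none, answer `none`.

(1,3)P 0/2 unhappy
(1,5)Q 2/3 ok
(1,6)Q 1/2 ok
(2,1)Q 2/2 ok
(2,3)Q 4/5 ok
(2,4)Q 5/7 ok
(2,5)P 1/6 unhappy
(3,1)Q 2/2 ok
(3,2)Q 4/4 ok
(3,3)Q 4/5 ok
(3,4)Q 5/7 ok
(3,5)Q 4/7 ok
(3,6)P 1/4 ok
(4,4)P 0/4 unhappy
(4,5)Q 3/5 ok
(4,6)Q 2/3 ok

(1,3), (2,5), (4,4)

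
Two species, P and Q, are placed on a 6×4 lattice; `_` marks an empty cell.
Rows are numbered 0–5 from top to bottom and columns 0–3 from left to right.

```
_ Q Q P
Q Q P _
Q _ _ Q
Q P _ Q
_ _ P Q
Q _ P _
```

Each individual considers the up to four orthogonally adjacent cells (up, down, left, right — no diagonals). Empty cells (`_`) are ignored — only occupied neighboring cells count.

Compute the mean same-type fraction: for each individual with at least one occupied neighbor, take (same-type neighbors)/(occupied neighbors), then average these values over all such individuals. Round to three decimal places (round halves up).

Row 0: (0,1)Q 2/2 · (0,2)Q 1/3 · (0,3)P 0/1
Row 1: (1,0)Q 2/2 · (1,1)Q 2/3 · (1,2)P 0/2
Row 2: (2,0)Q 2/2 · (2,3)Q 1/1
Row 3: (3,0)Q 1/2 · (3,1)P 0/1 · (3,3)Q 2/2
Row 4: (4,2)P 1/2 · (4,3)Q 1/2
Row 5: (5,0)Q — no occupied neighbors · (5,2)P 1/1
Sum over 14 individuals: 2/2 + 1/3 + 0/1 + 2/2 + 2/3 + 0/2 + 2/2 + 1/1 + 1/2 + 0/1 + 2/2 + 1/2 + 1/2 + 1/1 = 17/2; mean = 17/2 ÷ 14 = 17/28 = 0.607142… → 0.607.

0.607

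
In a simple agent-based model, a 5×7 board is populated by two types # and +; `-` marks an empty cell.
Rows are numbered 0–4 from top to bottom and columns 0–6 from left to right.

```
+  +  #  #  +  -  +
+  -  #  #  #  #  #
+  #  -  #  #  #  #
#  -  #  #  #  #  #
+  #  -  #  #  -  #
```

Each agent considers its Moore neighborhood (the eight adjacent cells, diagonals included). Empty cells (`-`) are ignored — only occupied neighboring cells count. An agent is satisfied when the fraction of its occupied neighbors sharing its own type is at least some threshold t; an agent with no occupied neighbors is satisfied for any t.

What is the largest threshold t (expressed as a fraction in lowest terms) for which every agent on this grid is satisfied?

Row 0: (0,0)+ 2/2 · (0,1)+ 2/4 · (0,2)# 3/4 · (0,3)# 4/5 · (0,4)+ 0/4 · (0,6)+ 0/2
Row 1: (1,0)+ 3/4 · (1,2)# 5/6 · (1,3)# 6/7 · (1,4)# 6/7 · (1,5)# 5/7 · (1,6)# 3/4
Row 2: (2,0)+ 1/3 · (2,1)# 3/5 · (2,3)# 7/7 · (2,4)# 8/8 · (2,5)# 8/8 · (2,6)# 5/5
Row 3: (3,0)# 2/4 · (3,2)# 5/5 · (3,3)# 6/6 · (3,4)# 7/7 · (3,5)# 7/7 · (3,6)# 4/4
Row 4: (4,0)+ 0/2 · (4,1)# 2/3 · (4,3)# 4/4 · (4,4)# 4/4 · (4,6)# 2/2
The smallest same-type fraction is 0/4 at (0,4), which reduces to 0/1. Any threshold above that leaves this agent unsatisfied.

0/1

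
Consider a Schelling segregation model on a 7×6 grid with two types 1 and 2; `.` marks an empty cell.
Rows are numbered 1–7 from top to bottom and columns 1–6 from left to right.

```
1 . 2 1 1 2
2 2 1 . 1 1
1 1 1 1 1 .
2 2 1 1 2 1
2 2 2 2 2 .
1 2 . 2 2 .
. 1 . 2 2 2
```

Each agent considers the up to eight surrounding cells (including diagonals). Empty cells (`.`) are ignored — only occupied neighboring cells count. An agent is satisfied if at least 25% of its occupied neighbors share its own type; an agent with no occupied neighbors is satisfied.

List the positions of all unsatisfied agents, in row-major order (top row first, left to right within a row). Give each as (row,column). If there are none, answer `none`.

(1,1), (1,6), (3,1)

(1,1)1 0/2 unhappy
(1,3)2 1/3 ok
(1,4)1 3/4 ok
(1,5)1 3/4 ok
(1,6)2 0/3 unhappy
(2,1)2 1/4 ok
(2,2)2 2/7 ok
(2,3)1 4/6 ok
(2,5)1 5/6 ok
(2,6)1 3/4 ok
(3,1)1 1/5 unhappy
(3,2)1 4/8 ok
(3,3)1 5/7 ok
(3,4)1 6/7 ok
(3,5)1 5/6 ok
(4,1)2 3/5 ok
(4,2)2 4/8 ok
(4,3)1 4/8 ok
(4,4)1 4/8 ok
(4,5)2 2/6 ok
(4,6)1 1/3 ok
(5,1)2 4/5 ok
(5,2)2 5/7 ok
(5,3)2 5/7 ok
(5,4)2 5/7 ok
(5,5)2 4/6 ok
(6,1)1 1/4 ok
(6,2)2 3/5 ok
(6,4)2 6/6 ok
(6,5)2 6/6 ok
(7,2)1 1/2 ok
(7,4)2 3/3 ok
(7,5)2 4/4 ok
(7,6)2 2/2 ok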